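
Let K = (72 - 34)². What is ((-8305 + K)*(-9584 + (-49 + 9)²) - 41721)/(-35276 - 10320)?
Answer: -54736503/45596 ≈ -1200.5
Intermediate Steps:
K = 1444 (K = 38² = 1444)
((-8305 + K)*(-9584 + (-49 + 9)²) - 41721)/(-35276 - 10320) = ((-8305 + 1444)*(-9584 + (-49 + 9)²) - 41721)/(-35276 - 10320) = (-6861*(-9584 + (-40)²) - 41721)/(-45596) = (-6861*(-9584 + 1600) - 41721)*(-1/45596) = (-6861*(-7984) - 41721)*(-1/45596) = (54778224 - 41721)*(-1/45596) = 54736503*(-1/45596) = -54736503/45596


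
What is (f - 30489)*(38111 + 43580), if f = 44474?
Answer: 1142448635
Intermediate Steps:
(f - 30489)*(38111 + 43580) = (44474 - 30489)*(38111 + 43580) = 13985*81691 = 1142448635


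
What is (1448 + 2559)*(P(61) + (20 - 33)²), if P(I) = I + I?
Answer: 1166037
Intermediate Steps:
P(I) = 2*I
(1448 + 2559)*(P(61) + (20 - 33)²) = (1448 + 2559)*(2*61 + (20 - 33)²) = 4007*(122 + (-13)²) = 4007*(122 + 169) = 4007*291 = 1166037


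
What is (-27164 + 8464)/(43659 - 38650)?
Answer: -18700/5009 ≈ -3.7333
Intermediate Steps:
(-27164 + 8464)/(43659 - 38650) = -18700/5009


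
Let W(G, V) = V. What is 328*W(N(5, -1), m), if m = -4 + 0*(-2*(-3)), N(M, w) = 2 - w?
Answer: -1312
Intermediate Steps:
m = -4 (m = -4 + 0*6 = -4 + 0 = -4)
328*W(N(5, -1), m) = 328*(-4) = -1312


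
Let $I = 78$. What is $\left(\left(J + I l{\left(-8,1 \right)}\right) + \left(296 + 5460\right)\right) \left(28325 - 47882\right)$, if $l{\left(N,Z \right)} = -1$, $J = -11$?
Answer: $-110829519$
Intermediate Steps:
$\left(\left(J + I l{\left(-8,1 \right)}\right) + \left(296 + 5460\right)\right) \left(28325 - 47882\right) = \left(\left(-11 + 78 \left(-1\right)\right) + \left(296 + 5460\right)\right) \left(28325 - 47882\right) = \left(\left(-11 - 78\right) + 5756\right) \left(-19557\right) = \left(-89 + 5756\right) \left(-19557\right) = 5667 \left(-19557\right) = -110829519$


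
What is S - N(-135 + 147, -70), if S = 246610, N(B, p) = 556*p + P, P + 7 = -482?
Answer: 286019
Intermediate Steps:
P = -489 (P = -7 - 482 = -489)
N(B, p) = -489 + 556*p (N(B, p) = 556*p - 489 = -489 + 556*p)
S - N(-135 + 147, -70) = 246610 - (-489 + 556*(-70)) = 246610 - (-489 - 38920) = 246610 - 1*(-39409) = 246610 + 39409 = 286019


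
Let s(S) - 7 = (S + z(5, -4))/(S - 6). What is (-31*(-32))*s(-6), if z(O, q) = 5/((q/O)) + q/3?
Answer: 72602/9 ≈ 8066.9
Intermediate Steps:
z(O, q) = q/3 + 5*O/q (z(O, q) = 5*(O/q) + q*(1/3) = 5*O/q + q/3 = q/3 + 5*O/q)
s(S) = 7 + (-91/12 + S)/(-6 + S) (s(S) = 7 + (S + ((1/3)*(-4) + 5*5/(-4)))/(S - 6) = 7 + (S + (-4/3 + 5*5*(-1/4)))/(-6 + S) = 7 + (S + (-4/3 - 25/4))/(-6 + S) = 7 + (S - 91/12)/(-6 + S) = 7 + (-91/12 + S)/(-6 + S))
(-31*(-32))*s(-6) = (-31*(-32))*((-595 + 96*(-6))/(12*(-6 - 6))) = 992*((1/12)*(-595 - 576)/(-12)) = 992*((1/12)*(-1/12)*(-1171)) = 992*(1171/144) = 72602/9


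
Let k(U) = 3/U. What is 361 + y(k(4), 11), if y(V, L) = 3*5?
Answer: 376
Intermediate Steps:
y(V, L) = 15
361 + y(k(4), 11) = 361 + 15 = 376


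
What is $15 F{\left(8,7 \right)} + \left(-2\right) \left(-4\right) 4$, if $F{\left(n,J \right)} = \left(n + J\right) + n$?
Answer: $377$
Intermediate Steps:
$F{\left(n,J \right)} = J + 2 n$ ($F{\left(n,J \right)} = \left(J + n\right) + n = J + 2 n$)
$15 F{\left(8,7 \right)} + \left(-2\right) \left(-4\right) 4 = 15 \left(7 + 2 \cdot 8\right) + \left(-2\right) \left(-4\right) 4 = 15 \left(7 + 16\right) + 8 \cdot 4 = 15 \cdot 23 + 32 = 345 + 32 = 377$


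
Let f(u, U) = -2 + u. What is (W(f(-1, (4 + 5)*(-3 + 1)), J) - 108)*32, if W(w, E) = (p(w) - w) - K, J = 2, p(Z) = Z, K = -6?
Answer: -3264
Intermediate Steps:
W(w, E) = 6 (W(w, E) = (w - w) - 1*(-6) = 0 + 6 = 6)
(W(f(-1, (4 + 5)*(-3 + 1)), J) - 108)*32 = (6 - 108)*32 = -102*32 = -3264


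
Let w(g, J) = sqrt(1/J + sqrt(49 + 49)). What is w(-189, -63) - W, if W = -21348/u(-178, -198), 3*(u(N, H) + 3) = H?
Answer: -7116/23 + sqrt(-7 + 3087*sqrt(2))/21 ≈ -306.25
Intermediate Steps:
u(N, H) = -3 + H/3
w(g, J) = sqrt(1/J + 7*sqrt(2)) (w(g, J) = sqrt(1/J + sqrt(98)) = sqrt(1/J + 7*sqrt(2)))
W = 7116/23 (W = -21348/(-3 + (1/3)*(-198)) = -21348/(-3 - 66) = -21348/(-69) = -21348*(-1/69) = 7116/23 ≈ 309.39)
w(-189, -63) - W = sqrt(1/(-63) + 7*sqrt(2)) - 1*7116/23 = sqrt(-1/63 + 7*sqrt(2)) - 7116/23 = -7116/23 + sqrt(-1/63 + 7*sqrt(2))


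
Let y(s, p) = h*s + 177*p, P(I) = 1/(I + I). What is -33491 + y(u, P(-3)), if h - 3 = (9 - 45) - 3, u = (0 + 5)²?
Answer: -68841/2 ≈ -34421.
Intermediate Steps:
u = 25 (u = 5² = 25)
h = -36 (h = 3 + ((9 - 45) - 3) = 3 + (-36 - 3) = 3 - 39 = -36)
P(I) = 1/(2*I)
y(s, p) = -36*s + 177*p
-33491 + y(u, P(-3)) = -33491 + (-36*25 + 177*((½)/(-3))) = -33491 + (-900 + 177*((½)*(-⅓))) = -33491 + (-900 + 177*(-⅙)) = -33491 + (-900 - 59/2) = -33491 - 1859/2 = -68841/2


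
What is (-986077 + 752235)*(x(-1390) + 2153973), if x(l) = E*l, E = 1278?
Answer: -88287748626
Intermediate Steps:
x(l) = 1278*l
(-986077 + 752235)*(x(-1390) + 2153973) = (-986077 + 752235)*(1278*(-1390) + 2153973) = -233842*(-1776420 + 2153973) = -233842*377553 = -88287748626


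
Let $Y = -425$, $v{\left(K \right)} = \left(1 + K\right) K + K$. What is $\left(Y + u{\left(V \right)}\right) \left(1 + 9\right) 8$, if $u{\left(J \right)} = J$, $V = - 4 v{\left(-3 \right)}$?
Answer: $-34960$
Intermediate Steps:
$v{\left(K \right)} = K + K \left(1 + K\right)$ ($v{\left(K \right)} = K \left(1 + K\right) + K = K + K \left(1 + K\right)$)
$V = -12$ ($V = - 4 \left(- 3 \left(2 - 3\right)\right) = - 4 \left(\left(-3\right) \left(-1\right)\right) = \left(-4\right) 3 = -12$)
$\left(Y + u{\left(V \right)}\right) \left(1 + 9\right) 8 = \left(-425 - 12\right) \left(1 + 9\right) 8 = - 437 \cdot 10 \cdot 8 = \left(-437\right) 80 = -34960$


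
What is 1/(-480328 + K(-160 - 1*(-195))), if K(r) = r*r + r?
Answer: -1/479068 ≈ -2.0874e-6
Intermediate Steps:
K(r) = r + r² (K(r) = r² + r = r + r²)
1/(-480328 + K(-160 - 1*(-195))) = 1/(-480328 + (-160 - 1*(-195))*(1 + (-160 - 1*(-195)))) = 1/(-480328 + (-160 + 195)*(1 + (-160 + 195))) = 1/(-480328 + 35*(1 + 35)) = 1/(-480328 + 35*36) = 1/(-480328 + 1260) = 1/(-479068) = -1/479068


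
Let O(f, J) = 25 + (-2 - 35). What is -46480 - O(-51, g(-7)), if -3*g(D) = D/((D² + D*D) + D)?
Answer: -46468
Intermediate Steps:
g(D) = -D/(3*(D + 2*D²)) (g(D) = -D/(3*((D² + D*D) + D)) = -D/(3*((D² + D²) + D)) = -D/(3*(2*D² + D)) = -D/(3*(D + 2*D²)))
O(f, J) = -12 (O(f, J) = 25 - 37 = -12)
-46480 - O(-51, g(-7)) = -46480 - 1*(-12) = -46480 + 12 = -46468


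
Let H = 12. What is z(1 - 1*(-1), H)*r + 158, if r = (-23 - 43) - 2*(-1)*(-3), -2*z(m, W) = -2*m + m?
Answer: 86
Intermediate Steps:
z(m, W) = m/2 (z(m, W) = -(-2*m + m)/2 = -(-1)*m/2 = m/2)
r = -72 (r = -66 + 2*(-3) = -66 - 6 = -72)
z(1 - 1*(-1), H)*r + 158 = ((1 - 1*(-1))/2)*(-72) + 158 = ((1 + 1)/2)*(-72) + 158 = ((1/2)*2)*(-72) + 158 = 1*(-72) + 158 = -72 + 158 = 86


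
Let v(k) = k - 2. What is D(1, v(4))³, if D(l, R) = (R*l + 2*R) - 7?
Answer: -1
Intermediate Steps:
v(k) = -2 + k
D(l, R) = -7 + 2*R + R*l (D(l, R) = (2*R + R*l) - 7 = -7 + 2*R + R*l)
D(1, v(4))³ = (-7 + 2*(-2 + 4) + (-2 + 4)*1)³ = (-7 + 2*2 + 2*1)³ = (-7 + 4 + 2)³ = (-1)³ = -1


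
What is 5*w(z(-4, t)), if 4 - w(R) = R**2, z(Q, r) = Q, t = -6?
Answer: -60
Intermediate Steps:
w(R) = 4 - R**2
5*w(z(-4, t)) = 5*(4 - 1*(-4)**2) = 5*(4 - 1*16) = 5*(4 - 16) = 5*(-12) = -60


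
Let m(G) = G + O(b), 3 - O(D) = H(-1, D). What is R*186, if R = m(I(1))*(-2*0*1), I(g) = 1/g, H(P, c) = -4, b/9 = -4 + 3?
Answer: 0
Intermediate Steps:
b = -9 (b = 9*(-4 + 3) = 9*(-1) = -9)
O(D) = 7 (O(D) = 3 - 1*(-4) = 3 + 4 = 7)
m(G) = 7 + G (m(G) = G + 7 = 7 + G)
R = 0 (R = (7 + 1/1)*(-2*0*1) = (7 + 1)*(0*1) = 8*0 = 0)
R*186 = 0*186 = 0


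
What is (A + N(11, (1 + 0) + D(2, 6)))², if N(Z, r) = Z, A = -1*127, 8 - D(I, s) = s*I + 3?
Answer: 13456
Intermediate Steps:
D(I, s) = 5 - I*s (D(I, s) = 8 - (s*I + 3) = 8 - (I*s + 3) = 8 - (3 + I*s) = 8 + (-3 - I*s) = 5 - I*s)
A = -127
(A + N(11, (1 + 0) + D(2, 6)))² = (-127 + 11)² = (-116)² = 13456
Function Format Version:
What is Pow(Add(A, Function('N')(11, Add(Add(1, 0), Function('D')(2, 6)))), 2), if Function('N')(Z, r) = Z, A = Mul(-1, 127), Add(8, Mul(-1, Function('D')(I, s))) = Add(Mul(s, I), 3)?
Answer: 13456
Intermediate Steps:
Function('D')(I, s) = Add(5, Mul(-1, I, s)) (Function('D')(I, s) = Add(8, Mul(-1, Add(Mul(s, I), 3))) = Add(8, Mul(-1, Add(Mul(I, s), 3))) = Add(8, Mul(-1, Add(3, Mul(I, s)))) = Add(8, Add(-3, Mul(-1, I, s))) = Add(5, Mul(-1, I, s)))
A = -127
Pow(Add(A, Function('N')(11, Add(Add(1, 0), Function('D')(2, 6)))), 2) = Pow(Add(-127, 11), 2) = Pow(-116, 2) = 13456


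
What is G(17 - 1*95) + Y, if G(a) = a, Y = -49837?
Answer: -49915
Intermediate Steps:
G(17 - 1*95) + Y = (17 - 1*95) - 49837 = (17 - 95) - 49837 = -78 - 49837 = -49915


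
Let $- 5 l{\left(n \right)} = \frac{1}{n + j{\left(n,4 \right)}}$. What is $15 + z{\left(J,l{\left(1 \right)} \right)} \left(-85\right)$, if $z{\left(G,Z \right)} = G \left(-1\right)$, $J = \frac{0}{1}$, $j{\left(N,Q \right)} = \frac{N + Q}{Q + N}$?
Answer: $15$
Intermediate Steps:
$j{\left(N,Q \right)} = 1$ ($j{\left(N,Q \right)} = \frac{N + Q}{N + Q} = 1$)
$J = 0$ ($J = 0 \cdot 1 = 0$)
$l{\left(n \right)} = - \frac{1}{5 \left(1 + n\right)}$ ($l{\left(n \right)} = - \frac{1}{5 \left(n + 1\right)} = - \frac{1}{5 \left(1 + n\right)}$)
$z{\left(G,Z \right)} = - G$
$15 + z{\left(J,l{\left(1 \right)} \right)} \left(-85\right) = 15 + \left(-1\right) 0 \left(-85\right) = 15 + 0 \left(-85\right) = 15 + 0 = 15$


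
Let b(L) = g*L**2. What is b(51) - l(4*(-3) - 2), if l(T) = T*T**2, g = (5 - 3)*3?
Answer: 18350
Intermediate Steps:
g = 6 (g = 2*3 = 6)
l(T) = T**3
b(L) = 6*L**2
b(51) - l(4*(-3) - 2) = 6*51**2 - (4*(-3) - 2)**3 = 6*2601 - (-12 - 2)**3 = 15606 - 1*(-14)**3 = 15606 - 1*(-2744) = 15606 + 2744 = 18350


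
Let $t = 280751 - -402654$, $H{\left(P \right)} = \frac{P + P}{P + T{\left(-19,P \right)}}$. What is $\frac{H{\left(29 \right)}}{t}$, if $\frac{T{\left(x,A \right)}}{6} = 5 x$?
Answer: $- \frac{58}{369722105} \approx -1.5687 \cdot 10^{-7}$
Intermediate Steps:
$T{\left(x,A \right)} = 30 x$ ($T{\left(x,A \right)} = 6 \cdot 5 x = 30 x$)
$H{\left(P \right)} = \frac{2 P}{-570 + P}$ ($H{\left(P \right)} = \frac{P + P}{P + 30 \left(-19\right)} = \frac{2 P}{P - 570} = \frac{2 P}{-570 + P}$)
$t = 683405$ ($t = 280751 + 402654 = 683405$)
$\frac{H{\left(29 \right)}}{t} = \frac{2 \cdot 29 \frac{1}{-570 + 29}}{683405} = 2 \cdot 29 \frac{1}{-541} \cdot \frac{1}{683405} = 2 \cdot 29 \left(- \frac{1}{541}\right) \frac{1}{683405} = \left(- \frac{58}{541}\right) \frac{1}{683405} = - \frac{58}{369722105}$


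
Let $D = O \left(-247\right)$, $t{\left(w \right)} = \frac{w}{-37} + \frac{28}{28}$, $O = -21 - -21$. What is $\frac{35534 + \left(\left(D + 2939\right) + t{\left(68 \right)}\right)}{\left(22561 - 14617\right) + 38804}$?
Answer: $\frac{711735}{864838} \approx 0.82297$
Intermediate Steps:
$O = 0$ ($O = -21 + 21 = 0$)
$t{\left(w \right)} = 1 - \frac{w}{37}$ ($t{\left(w \right)} = w \left(- \frac{1}{37}\right) + 28 \cdot \frac{1}{28} = - \frac{w}{37} + 1 = 1 - \frac{w}{37}$)
$D = 0$ ($D = 0 \left(-247\right) = 0$)
$\frac{35534 + \left(\left(D + 2939\right) + t{\left(68 \right)}\right)}{\left(22561 - 14617\right) + 38804} = \frac{35534 + \left(\left(0 + 2939\right) + \left(1 - \frac{68}{37}\right)\right)}{\left(22561 - 14617\right) + 38804} = \frac{35534 + \left(2939 + \left(1 - \frac{68}{37}\right)\right)}{\left(22561 - 14617\right) + 38804} = \frac{35534 + \left(2939 - \frac{31}{37}\right)}{7944 + 38804} = \frac{35534 + \frac{108712}{37}}{46748} = \frac{1423470}{37} \cdot \frac{1}{46748} = \frac{711735}{864838}$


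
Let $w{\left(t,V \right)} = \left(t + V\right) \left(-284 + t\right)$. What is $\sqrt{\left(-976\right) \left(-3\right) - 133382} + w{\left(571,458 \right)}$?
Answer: $295323 + i \sqrt{130454} \approx 2.9532 \cdot 10^{5} + 361.18 i$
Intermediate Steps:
$w{\left(t,V \right)} = \left(-284 + t\right) \left(V + t\right)$ ($w{\left(t,V \right)} = \left(V + t\right) \left(-284 + t\right) = \left(-284 + t\right) \left(V + t\right)$)
$\sqrt{\left(-976\right) \left(-3\right) - 133382} + w{\left(571,458 \right)} = \sqrt{\left(-976\right) \left(-3\right) - 133382} + \left(571^{2} - 130072 - 162164 + 458 \cdot 571\right) = \sqrt{2928 - 133382} + \left(326041 - 130072 - 162164 + 261518\right) = \sqrt{-130454} + 295323 = i \sqrt{130454} + 295323 = 295323 + i \sqrt{130454}$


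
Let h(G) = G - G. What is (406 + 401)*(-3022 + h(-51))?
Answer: -2438754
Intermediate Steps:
h(G) = 0
(406 + 401)*(-3022 + h(-51)) = (406 + 401)*(-3022 + 0) = 807*(-3022) = -2438754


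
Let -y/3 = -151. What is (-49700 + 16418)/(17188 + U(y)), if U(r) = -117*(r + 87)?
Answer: 16641/22996 ≈ 0.72365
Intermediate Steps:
y = 453 (y = -3*(-151) = 453)
U(r) = -10179 - 117*r (U(r) = -117*(87 + r) = -10179 - 117*r)
(-49700 + 16418)/(17188 + U(y)) = (-49700 + 16418)/(17188 + (-10179 - 117*453)) = -33282/(17188 + (-10179 - 53001)) = -33282/(17188 - 63180) = -33282/(-45992) = -33282*(-1/45992) = 16641/22996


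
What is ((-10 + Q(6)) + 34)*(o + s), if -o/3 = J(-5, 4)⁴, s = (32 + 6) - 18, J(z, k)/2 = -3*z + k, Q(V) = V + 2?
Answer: -200172416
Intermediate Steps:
Q(V) = 2 + V
J(z, k) = -6*z + 2*k (J(z, k) = 2*(-3*z + k) = 2*(k - 3*z) = -6*z + 2*k)
s = 20 (s = 38 - 18 = 20)
o = -6255408 (o = -3*(-6*(-5) + 2*4)⁴ = -3*(30 + 8)⁴ = -3*38⁴ = -3*2085136 = -6255408)
((-10 + Q(6)) + 34)*(o + s) = ((-10 + (2 + 6)) + 34)*(-6255408 + 20) = ((-10 + 8) + 34)*(-6255388) = (-2 + 34)*(-6255388) = 32*(-6255388) = -200172416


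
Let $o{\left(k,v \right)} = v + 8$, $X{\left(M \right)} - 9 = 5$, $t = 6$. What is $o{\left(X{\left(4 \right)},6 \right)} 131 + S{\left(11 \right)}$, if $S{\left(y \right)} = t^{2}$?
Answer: $1870$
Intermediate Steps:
$X{\left(M \right)} = 14$ ($X{\left(M \right)} = 9 + 5 = 14$)
$S{\left(y \right)} = 36$ ($S{\left(y \right)} = 6^{2} = 36$)
$o{\left(k,v \right)} = 8 + v$
$o{\left(X{\left(4 \right)},6 \right)} 131 + S{\left(11 \right)} = \left(8 + 6\right) 131 + 36 = 14 \cdot 131 + 36 = 1834 + 36 = 1870$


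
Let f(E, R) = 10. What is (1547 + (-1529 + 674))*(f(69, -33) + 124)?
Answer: 92728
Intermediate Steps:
(1547 + (-1529 + 674))*(f(69, -33) + 124) = (1547 + (-1529 + 674))*(10 + 124) = (1547 - 855)*134 = 692*134 = 92728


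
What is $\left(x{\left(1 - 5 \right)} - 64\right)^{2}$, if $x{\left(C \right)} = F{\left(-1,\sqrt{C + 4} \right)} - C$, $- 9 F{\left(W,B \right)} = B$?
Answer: $3600$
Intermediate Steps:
$F{\left(W,B \right)} = - \frac{B}{9}$
$x{\left(C \right)} = - C - \frac{\sqrt{4 + C}}{9}$ ($x{\left(C \right)} = - \frac{\sqrt{C + 4}}{9} - C = - \frac{\sqrt{4 + C}}{9} - C = - C - \frac{\sqrt{4 + C}}{9}$)
$\left(x{\left(1 - 5 \right)} - 64\right)^{2} = \left(\left(- (1 - 5) - \frac{\sqrt{4 + \left(1 - 5\right)}}{9}\right) - 64\right)^{2} = \left(\left(\left(-1\right) \left(-4\right) - \frac{\sqrt{4 - 4}}{9}\right) - 64\right)^{2} = \left(\left(4 - \frac{\sqrt{0}}{9}\right) - 64\right)^{2} = \left(\left(4 - 0\right) - 64\right)^{2} = \left(\left(4 + 0\right) - 64\right)^{2} = \left(4 - 64\right)^{2} = \left(-60\right)^{2} = 3600$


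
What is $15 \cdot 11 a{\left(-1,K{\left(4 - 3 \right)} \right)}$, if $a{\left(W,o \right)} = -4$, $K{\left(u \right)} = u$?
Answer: $-660$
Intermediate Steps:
$15 \cdot 11 a{\left(-1,K{\left(4 - 3 \right)} \right)} = 15 \cdot 11 \left(-4\right) = 165 \left(-4\right) = -660$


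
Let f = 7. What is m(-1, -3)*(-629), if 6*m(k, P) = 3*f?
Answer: -4403/2 ≈ -2201.5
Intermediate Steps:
m(k, P) = 7/2 (m(k, P) = (3*7)/6 = (1/6)*21 = 7/2)
m(-1, -3)*(-629) = (7/2)*(-629) = -4403/2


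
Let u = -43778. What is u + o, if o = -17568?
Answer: -61346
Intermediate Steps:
u + o = -43778 - 17568 = -61346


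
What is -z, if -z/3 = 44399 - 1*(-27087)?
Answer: 214458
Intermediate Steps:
z = -214458 (z = -3*(44399 - 1*(-27087)) = -3*(44399 + 27087) = -3*71486 = -214458)
-z = -1*(-214458) = 214458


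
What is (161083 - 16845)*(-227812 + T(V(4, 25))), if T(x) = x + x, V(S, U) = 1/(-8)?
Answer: -65718366631/2 ≈ -3.2859e+10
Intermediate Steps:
V(S, U) = -⅛
T(x) = 2*x
(161083 - 16845)*(-227812 + T(V(4, 25))) = (161083 - 16845)*(-227812 + 2*(-⅛)) = 144238*(-227812 - ¼) = 144238*(-911249/4) = -65718366631/2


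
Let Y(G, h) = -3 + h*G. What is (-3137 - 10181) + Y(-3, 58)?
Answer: -13495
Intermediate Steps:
Y(G, h) = -3 + G*h
(-3137 - 10181) + Y(-3, 58) = (-3137 - 10181) + (-3 - 3*58) = -13318 + (-3 - 174) = -13318 - 177 = -13495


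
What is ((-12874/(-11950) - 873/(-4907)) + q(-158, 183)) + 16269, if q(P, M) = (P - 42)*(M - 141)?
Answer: 230750570959/29319325 ≈ 7870.3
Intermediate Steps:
q(P, M) = (-141 + M)*(-42 + P) (q(P, M) = (-42 + P)*(-141 + M) = (-141 + M)*(-42 + P))
((-12874/(-11950) - 873/(-4907)) + q(-158, 183)) + 16269 = ((-12874/(-11950) - 873/(-4907)) + (5922 - 141*(-158) - 42*183 + 183*(-158))) + 16269 = ((-12874*(-1/11950) - 873*(-1/4907)) + (5922 + 22278 - 7686 - 28914)) + 16269 = ((6437/5975 + 873/4907) - 8400) + 16269 = (36802534/29319325 - 8400) + 16269 = -246245527466/29319325 + 16269 = 230750570959/29319325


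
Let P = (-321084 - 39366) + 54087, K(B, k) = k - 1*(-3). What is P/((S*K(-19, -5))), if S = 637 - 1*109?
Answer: 102121/352 ≈ 290.12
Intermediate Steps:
S = 528 (S = 637 - 109 = 528)
K(B, k) = 3 + k (K(B, k) = k + 3 = 3 + k)
P = -306363 (P = -360450 + 54087 = -306363)
P/((S*K(-19, -5))) = -306363*1/(528*(3 - 5)) = -306363/(528*(-2)) = -306363/(-1056) = -306363*(-1/1056) = 102121/352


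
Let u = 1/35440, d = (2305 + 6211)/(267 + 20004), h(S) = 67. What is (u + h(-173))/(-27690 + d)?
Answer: -48133104351/19892311598560 ≈ -0.0024197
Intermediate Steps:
d = 8516/20271 ≈ 0.42011
u = 1/35440 ≈ 2.8217e-5
(u + h(-173))/(-27690 + d) = (1/35440 + 67)/(-27690 + 8516/20271) = 2374481/(35440*(-561295474/20271)) = (2374481/35440)*(-20271/561295474) = -48133104351/19892311598560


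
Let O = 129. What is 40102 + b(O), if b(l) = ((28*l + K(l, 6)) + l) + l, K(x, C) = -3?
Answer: 43969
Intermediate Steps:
b(l) = -3 + 30*l (b(l) = ((28*l - 3) + l) + l = ((-3 + 28*l) + l) + l = (-3 + 29*l) + l = -3 + 30*l)
40102 + b(O) = 40102 + (-3 + 30*129) = 40102 + (-3 + 3870) = 40102 + 3867 = 43969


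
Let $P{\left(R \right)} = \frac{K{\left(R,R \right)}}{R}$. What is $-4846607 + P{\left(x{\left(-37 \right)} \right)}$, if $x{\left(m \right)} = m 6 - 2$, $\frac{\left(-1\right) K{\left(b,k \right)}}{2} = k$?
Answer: $-4846609$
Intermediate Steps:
$K{\left(b,k \right)} = - 2 k$
$x{\left(m \right)} = -2 + 6 m$ ($x{\left(m \right)} = 6 m - 2 = -2 + 6 m$)
$P{\left(R \right)} = -2$ ($P{\left(R \right)} = \frac{\left(-2\right) R}{R} = -2$)
$-4846607 + P{\left(x{\left(-37 \right)} \right)} = -4846607 - 2 = -4846609$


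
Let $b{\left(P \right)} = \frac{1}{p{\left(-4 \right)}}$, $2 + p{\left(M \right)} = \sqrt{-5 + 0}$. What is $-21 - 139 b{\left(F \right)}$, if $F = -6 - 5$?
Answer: $\frac{89}{9} + \frac{139 i \sqrt{5}}{9} \approx 9.8889 + 34.535 i$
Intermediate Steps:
$p{\left(M \right)} = -2 + i \sqrt{5}$ ($p{\left(M \right)} = -2 + \sqrt{-5 + 0} = -2 + \sqrt{-5} = -2 + i \sqrt{5}$)
$F = -11$
$b{\left(P \right)} = \frac{1}{-2 + i \sqrt{5}}$
$-21 - 139 b{\left(F \right)} = -21 - 139 \left(- \frac{2}{9} - \frac{i \sqrt{5}}{9}\right) = -21 + \left(\frac{278}{9} + \frac{139 i \sqrt{5}}{9}\right) = \frac{89}{9} + \frac{139 i \sqrt{5}}{9}$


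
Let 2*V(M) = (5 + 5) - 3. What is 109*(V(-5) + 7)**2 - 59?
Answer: 47833/4 ≈ 11958.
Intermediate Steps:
V(M) = 7/2 (V(M) = ((5 + 5) - 3)/2 = (10 - 3)/2 = (1/2)*7 = 7/2)
109*(V(-5) + 7)**2 - 59 = 109*(7/2 + 7)**2 - 59 = 109*(21/2)**2 - 59 = 109*(441/4) - 59 = 48069/4 - 59 = 47833/4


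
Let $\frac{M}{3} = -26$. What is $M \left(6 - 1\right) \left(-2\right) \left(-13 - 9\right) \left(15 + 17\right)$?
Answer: $-549120$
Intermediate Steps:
$M = -78$ ($M = 3 \left(-26\right) = -78$)
$M \left(6 - 1\right) \left(-2\right) \left(-13 - 9\right) \left(15 + 17\right) = - 78 \left(6 - 1\right) \left(-2\right) \left(-13 - 9\right) \left(15 + 17\right) = - 78 \cdot 5 \left(-2\right) \left(\left(-22\right) 32\right) = \left(-78\right) \left(-10\right) \left(-704\right) = 780 \left(-704\right) = -549120$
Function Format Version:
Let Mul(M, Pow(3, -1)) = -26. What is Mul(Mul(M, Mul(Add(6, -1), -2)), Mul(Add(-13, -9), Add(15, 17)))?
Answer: -549120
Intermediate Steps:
M = -78 (M = Mul(3, -26) = -78)
Mul(Mul(M, Mul(Add(6, -1), -2)), Mul(Add(-13, -9), Add(15, 17))) = Mul(Mul(-78, Mul(Add(6, -1), -2)), Mul(Add(-13, -9), Add(15, 17))) = Mul(Mul(-78, Mul(5, -2)), Mul(-22, 32)) = Mul(Mul(-78, -10), -704) = Mul(780, -704) = -549120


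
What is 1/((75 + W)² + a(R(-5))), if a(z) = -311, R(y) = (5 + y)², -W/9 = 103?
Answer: 1/725593 ≈ 1.3782e-6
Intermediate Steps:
W = -927 (W = -9*103 = -927)
1/((75 + W)² + a(R(-5))) = 1/((75 - 927)² - 311) = 1/((-852)² - 311) = 1/(725904 - 311) = 1/725593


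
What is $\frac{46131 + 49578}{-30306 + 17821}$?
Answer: $- \frac{95709}{12485} \approx -7.6659$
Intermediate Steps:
$\frac{46131 + 49578}{-30306 + 17821} = \frac{95709}{-12485} = 95709 \left(- \frac{1}{12485}\right) = - \frac{95709}{12485}$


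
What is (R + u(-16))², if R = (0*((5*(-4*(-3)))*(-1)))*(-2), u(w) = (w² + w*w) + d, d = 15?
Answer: 277729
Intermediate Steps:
u(w) = 15 + 2*w² (u(w) = (w² + w*w) + 15 = (w² + w²) + 15 = 2*w² + 15 = 15 + 2*w²)
R = 0 (R = (0*((5*12)*(-1)))*(-2) = (0*(60*(-1)))*(-2) = (0*(-60))*(-2) = 0*(-2) = 0)
(R + u(-16))² = (0 + (15 + 2*(-16)²))² = (0 + (15 + 2*256))² = (0 + (15 + 512))² = (0 + 527)² = 527² = 277729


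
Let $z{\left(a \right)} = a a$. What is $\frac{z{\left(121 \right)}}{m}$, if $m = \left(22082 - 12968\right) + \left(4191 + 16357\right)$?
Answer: $\frac{14641}{29662} \approx 0.49359$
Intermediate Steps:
$m = 29662$ ($m = 9114 + 20548 = 29662$)
$z{\left(a \right)} = a^{2}$
$\frac{z{\left(121 \right)}}{m} = \frac{121^{2}}{29662} = 14641 \cdot \frac{1}{29662} = \frac{14641}{29662}$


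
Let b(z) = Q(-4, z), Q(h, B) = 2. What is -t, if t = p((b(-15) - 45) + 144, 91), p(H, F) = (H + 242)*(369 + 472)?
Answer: -288463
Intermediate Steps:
b(z) = 2
p(H, F) = 203522 + 841*H (p(H, F) = (242 + H)*841 = 203522 + 841*H)
t = 288463 (t = 203522 + 841*((2 - 45) + 144) = 203522 + 841*(-43 + 144) = 203522 + 841*101 = 203522 + 84941 = 288463)
-t = -1*288463 = -288463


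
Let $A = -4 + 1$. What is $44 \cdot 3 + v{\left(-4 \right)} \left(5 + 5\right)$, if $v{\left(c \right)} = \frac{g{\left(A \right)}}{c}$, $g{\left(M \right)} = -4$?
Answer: $142$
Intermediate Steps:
$A = -3$
$v{\left(c \right)} = - \frac{4}{c}$
$44 \cdot 3 + v{\left(-4 \right)} \left(5 + 5\right) = 44 \cdot 3 + - \frac{4}{-4} \left(5 + 5\right) = 132 + \left(-4\right) \left(- \frac{1}{4}\right) 10 = 132 + 1 \cdot 10 = 132 + 10 = 142$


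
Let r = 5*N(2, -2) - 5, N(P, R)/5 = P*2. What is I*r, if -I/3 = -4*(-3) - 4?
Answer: -2280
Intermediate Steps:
N(P, R) = 10*P (N(P, R) = 5*(P*2) = 5*(2*P) = 10*P)
I = -24 (I = -3*(-4*(-3) - 4) = -3*(12 - 4) = -3*8 = -24)
r = 95 (r = 5*(10*2) - 5 = 5*20 - 5 = 100 - 5 = 95)
I*r = -24*95 = -2280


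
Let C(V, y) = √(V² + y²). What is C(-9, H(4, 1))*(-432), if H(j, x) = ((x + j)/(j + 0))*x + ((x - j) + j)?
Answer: -972*√17 ≈ -4007.7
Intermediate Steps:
H(j, x) = x + x*(j + x)/j (H(j, x) = ((j + x)/j)*x + x = x*(j + x)/j + x = x + x*(j + x)/j)
C(-9, H(4, 1))*(-432) = √((-9)² + (1*(1 + 2*4)/4)²)*(-432) = √(81 + (1*(¼)*(1 + 8))²)*(-432) = √(81 + (1*(¼)*9)²)*(-432) = √(81 + (9/4)²)*(-432) = √(81 + 81/16)*(-432) = √(1377/16)*(-432) = (9*√17/4)*(-432) = -972*√17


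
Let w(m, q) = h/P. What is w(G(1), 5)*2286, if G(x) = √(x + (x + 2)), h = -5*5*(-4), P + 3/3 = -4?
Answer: -45720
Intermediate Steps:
P = -5 (P = -1 - 4 = -5)
h = 100 (h = -25*(-4) = 100)
G(x) = √(2 + 2*x) (G(x) = √(x + (2 + x)) = √(2 + 2*x))
w(m, q) = -20 (w(m, q) = 100/(-5) = 100*(-⅕) = -20)
w(G(1), 5)*2286 = -20*2286 = -45720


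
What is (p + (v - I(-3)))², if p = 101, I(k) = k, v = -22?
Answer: 6724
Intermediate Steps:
(p + (v - I(-3)))² = (101 + (-22 - 1*(-3)))² = (101 + (-22 + 3))² = (101 - 19)² = 82² = 6724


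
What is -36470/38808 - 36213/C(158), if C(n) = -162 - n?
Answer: 24887209/221760 ≈ 112.23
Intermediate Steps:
-36470/38808 - 36213/C(158) = -36470/38808 - 36213/(-162 - 1*158) = -36470*1/38808 - 36213/(-162 - 158) = -2605/2772 - 36213/(-320) = -2605/2772 - 36213*(-1/320) = -2605/2772 + 36213/320 = 24887209/221760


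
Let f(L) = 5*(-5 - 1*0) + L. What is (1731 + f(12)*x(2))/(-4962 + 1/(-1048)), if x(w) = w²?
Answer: -1759592/5200177 ≈ -0.33837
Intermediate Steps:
f(L) = -25 + L (f(L) = 5*(-5 + 0) + L = 5*(-5) + L = -25 + L)
(1731 + f(12)*x(2))/(-4962 + 1/(-1048)) = (1731 + (-25 + 12)*2²)/(-4962 + 1/(-1048)) = (1731 - 13*4)/(-4962 - 1/1048) = (1731 - 52)/(-5200177/1048) = 1679*(-1048/5200177) = -1759592/5200177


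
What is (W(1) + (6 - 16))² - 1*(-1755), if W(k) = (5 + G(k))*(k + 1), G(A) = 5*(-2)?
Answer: 2155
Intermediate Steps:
G(A) = -10
W(k) = -5 - 5*k (W(k) = (5 - 10)*(k + 1) = -5*(1 + k) = -5 - 5*k)
(W(1) + (6 - 16))² - 1*(-1755) = ((-5 - 5*1) + (6 - 16))² - 1*(-1755) = ((-5 - 5) - 10)² + 1755 = (-10 - 10)² + 1755 = (-20)² + 1755 = 400 + 1755 = 2155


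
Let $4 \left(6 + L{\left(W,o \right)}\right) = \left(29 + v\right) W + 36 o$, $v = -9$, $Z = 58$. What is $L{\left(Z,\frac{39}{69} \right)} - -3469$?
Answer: $\frac{86436}{23} \approx 3758.1$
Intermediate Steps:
$L{\left(W,o \right)} = -6 + 5 W + 9 o$ ($L{\left(W,o \right)} = -6 + \frac{\left(29 - 9\right) W + 36 o}{4} = -6 + \frac{20 W + 36 o}{4} = -6 + \left(5 W + 9 o\right) = -6 + 5 W + 9 o$)
$L{\left(Z,\frac{39}{69} \right)} - -3469 = \left(-6 + 5 \cdot 58 + 9 \cdot \frac{39}{69}\right) - -3469 = \left(-6 + 290 + 9 \cdot 39 \cdot \frac{1}{69}\right) + 3469 = \left(-6 + 290 + 9 \cdot \frac{13}{23}\right) + 3469 = \left(-6 + 290 + \frac{117}{23}\right) + 3469 = \frac{6649}{23} + 3469 = \frac{86436}{23}$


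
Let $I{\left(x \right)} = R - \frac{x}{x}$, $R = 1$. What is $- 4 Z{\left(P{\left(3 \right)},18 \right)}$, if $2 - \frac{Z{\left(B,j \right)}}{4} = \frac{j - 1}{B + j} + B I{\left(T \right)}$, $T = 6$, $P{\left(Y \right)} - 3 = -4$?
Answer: $-16$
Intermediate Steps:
$P{\left(Y \right)} = -1$ ($P{\left(Y \right)} = 3 - 4 = -1$)
$I{\left(x \right)} = 0$ ($I{\left(x \right)} = 1 - \frac{x}{x} = 1 - 1 = 0$)
$Z{\left(B,j \right)} = 8 - \frac{4 \left(-1 + j\right)}{B + j}$ ($Z{\left(B,j \right)} = 8 - 4 \left(\frac{j - 1}{B + j} + B 0\right) = 8 - 4 \left(\frac{-1 + j}{B + j} + 0\right) = 8 - 4 \frac{-1 + j}{B + j} = 8 - \frac{4 \left(-1 + j\right)}{B + j}$)
$- 4 Z{\left(P{\left(3 \right)},18 \right)} = - 4 \frac{4 \left(1 + 18 + 2 \left(-1\right)\right)}{-1 + 18} = - 4 \frac{4 \left(1 + 18 - 2\right)}{17} = - 4 \cdot 4 \cdot \frac{1}{17} \cdot 17 = \left(-4\right) 4 = -16$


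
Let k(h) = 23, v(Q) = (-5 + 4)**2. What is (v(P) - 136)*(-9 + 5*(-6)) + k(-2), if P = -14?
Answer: 5288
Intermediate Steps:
v(Q) = 1 (v(Q) = (-1)**2 = 1)
(v(P) - 136)*(-9 + 5*(-6)) + k(-2) = (1 - 136)*(-9 + 5*(-6)) + 23 = -135*(-9 - 30) + 23 = -135*(-39) + 23 = 5265 + 23 = 5288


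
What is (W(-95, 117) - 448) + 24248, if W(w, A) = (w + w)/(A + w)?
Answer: 261705/11 ≈ 23791.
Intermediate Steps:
W(w, A) = 2*w/(A + w) (W(w, A) = (2*w)/(A + w) = 2*w/(A + w))
(W(-95, 117) - 448) + 24248 = (2*(-95)/(117 - 95) - 448) + 24248 = (2*(-95)/22 - 448) + 24248 = (2*(-95)*(1/22) - 448) + 24248 = (-95/11 - 448) + 24248 = -5023/11 + 24248 = 261705/11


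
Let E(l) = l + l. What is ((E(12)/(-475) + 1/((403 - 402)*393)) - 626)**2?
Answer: 13658014192395049/34847555625 ≈ 3.9194e+5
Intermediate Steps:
E(l) = 2*l
((E(12)/(-475) + 1/((403 - 402)*393)) - 626)**2 = (((2*12)/(-475) + 1/((403 - 402)*393)) - 626)**2 = ((24*(-1/475) + (1/393)/1) - 626)**2 = ((-24/475 + 1*(1/393)) - 626)**2 = ((-24/475 + 1/393) - 626)**2 = (-8957/186675 - 626)**2 = (-116867507/186675)**2 = 13658014192395049/34847555625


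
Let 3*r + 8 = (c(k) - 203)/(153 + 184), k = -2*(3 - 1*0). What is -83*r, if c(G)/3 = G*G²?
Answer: 294401/1011 ≈ 291.20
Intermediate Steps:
k = -6 (k = -2*(3 + 0) = -2*3 = -6)
c(G) = 3*G³ (c(G) = 3*(G*G²) = 3*G³)
r = -3547/1011 (r = -8/3 + ((3*(-6)³ - 203)/(153 + 184))/3 = -8/3 + ((3*(-216) - 203)/337)/3 = -8/3 + ((-648 - 203)*(1/337))/3 = -8/3 + (-851*1/337)/3 = -8/3 + (⅓)*(-851/337) = -8/3 - 851/1011 = -3547/1011 ≈ -3.5084)
-83*r = -83*(-3547/1011) = 294401/1011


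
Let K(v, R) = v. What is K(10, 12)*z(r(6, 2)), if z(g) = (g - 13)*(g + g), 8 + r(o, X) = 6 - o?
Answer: 3360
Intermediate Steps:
r(o, X) = -2 - o (r(o, X) = -8 + (6 - o) = -2 - o)
z(g) = 2*g*(-13 + g) (z(g) = (-13 + g)*(2*g) = 2*g*(-13 + g))
K(10, 12)*z(r(6, 2)) = 10*(2*(-2 - 1*6)*(-13 + (-2 - 1*6))) = 10*(2*(-2 - 6)*(-13 + (-2 - 6))) = 10*(2*(-8)*(-13 - 8)) = 10*(2*(-8)*(-21)) = 10*336 = 3360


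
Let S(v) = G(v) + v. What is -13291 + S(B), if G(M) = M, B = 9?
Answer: -13273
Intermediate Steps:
S(v) = 2*v (S(v) = v + v = 2*v)
-13291 + S(B) = -13291 + 2*9 = -13291 + 18 = -13273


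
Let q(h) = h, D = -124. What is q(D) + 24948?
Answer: 24824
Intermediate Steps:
q(D) + 24948 = -124 + 24948 = 24824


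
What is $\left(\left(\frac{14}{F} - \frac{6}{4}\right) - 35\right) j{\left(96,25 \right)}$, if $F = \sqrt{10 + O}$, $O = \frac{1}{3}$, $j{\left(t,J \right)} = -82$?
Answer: $2993 - \frac{1148 \sqrt{93}}{31} \approx 2635.9$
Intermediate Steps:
$O = \frac{1}{3} \approx 0.33333$
$F = \frac{\sqrt{93}}{3}$ ($F = \sqrt{10 + \frac{1}{3}} = \sqrt{\frac{31}{3}} = \frac{\sqrt{93}}{3} \approx 3.2146$)
$\left(\left(\frac{14}{F} - \frac{6}{4}\right) - 35\right) j{\left(96,25 \right)} = \left(\left(\frac{14}{\frac{1}{3} \sqrt{93}} - \frac{6}{4}\right) - 35\right) \left(-82\right) = \left(\left(14 \frac{\sqrt{93}}{31} - \frac{3}{2}\right) - 35\right) \left(-82\right) = \left(\left(\frac{14 \sqrt{93}}{31} - \frac{3}{2}\right) - 35\right) \left(-82\right) = \left(\left(- \frac{3}{2} + \frac{14 \sqrt{93}}{31}\right) - 35\right) \left(-82\right) = \left(- \frac{73}{2} + \frac{14 \sqrt{93}}{31}\right) \left(-82\right) = 2993 - \frac{1148 \sqrt{93}}{31}$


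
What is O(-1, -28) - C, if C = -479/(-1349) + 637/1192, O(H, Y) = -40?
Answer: -65750601/1608008 ≈ -40.889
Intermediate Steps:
C = 1430281/1608008 (C = -479*(-1/1349) + 637*(1/1192) = 479/1349 + 637/1192 = 1430281/1608008 ≈ 0.88947)
O(-1, -28) - C = -40 - 1*1430281/1608008 = -40 - 1430281/1608008 = -65750601/1608008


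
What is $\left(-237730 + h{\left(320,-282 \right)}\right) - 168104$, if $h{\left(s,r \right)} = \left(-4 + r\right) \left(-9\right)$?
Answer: $-403260$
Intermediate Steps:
$h{\left(s,r \right)} = 36 - 9 r$
$\left(-237730 + h{\left(320,-282 \right)}\right) - 168104 = \left(-237730 + \left(36 - -2538\right)\right) - 168104 = \left(-237730 + \left(36 + 2538\right)\right) - 168104 = \left(-237730 + 2574\right) - 168104 = -235156 - 168104 = -403260$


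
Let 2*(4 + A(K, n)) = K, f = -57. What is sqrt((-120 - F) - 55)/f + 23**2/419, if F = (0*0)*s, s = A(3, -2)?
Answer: 529/419 - 5*I*sqrt(7)/57 ≈ 1.2625 - 0.23208*I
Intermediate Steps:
A(K, n) = -4 + K/2
s = -5/2 (s = -4 + (1/2)*3 = -4 + 3/2 = -5/2 ≈ -2.5000)
F = 0 (F = (0*0)*(-5/2) = 0*(-5/2) = 0)
sqrt((-120 - F) - 55)/f + 23**2/419 = sqrt((-120 - 1*0) - 55)/(-57) + 23**2/419 = sqrt((-120 + 0) - 55)*(-1/57) + 529*(1/419) = sqrt(-120 - 55)*(-1/57) + 529/419 = sqrt(-175)*(-1/57) + 529/419 = (5*I*sqrt(7))*(-1/57) + 529/419 = -5*I*sqrt(7)/57 + 529/419 = 529/419 - 5*I*sqrt(7)/57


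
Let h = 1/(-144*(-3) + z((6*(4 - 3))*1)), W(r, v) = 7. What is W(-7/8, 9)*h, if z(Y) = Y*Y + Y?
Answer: 7/474 ≈ 0.014768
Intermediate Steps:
z(Y) = Y + Y² (z(Y) = Y² + Y = Y + Y²)
h = 1/474 (h = 1/(-144*(-3) + ((6*(4 - 3))*1)*(1 + (6*(4 - 3))*1)) = 1/(432 + ((6*1)*1)*(1 + (6*1)*1)) = 1/(432 + (6*1)*(1 + 6*1)) = 1/(432 + 6*(1 + 6)) = 1/(432 + 6*7) = 1/(432 + 42) = 1/474 ≈ 0.0021097)
W(-7/8, 9)*h = 7*(1/474) = 7/474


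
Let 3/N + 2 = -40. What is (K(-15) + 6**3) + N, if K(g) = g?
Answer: 2813/14 ≈ 200.93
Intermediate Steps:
N = -1/14 (N = 3/(-2 - 40) = 3/(-42) = 3*(-1/42) = -1/14 ≈ -0.071429)
(K(-15) + 6**3) + N = (-15 + 6**3) - 1/14 = (-15 + 216) - 1/14 = 201 - 1/14 = 2813/14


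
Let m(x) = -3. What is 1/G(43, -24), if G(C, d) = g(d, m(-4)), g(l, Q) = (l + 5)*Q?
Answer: 1/57 ≈ 0.017544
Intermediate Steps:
g(l, Q) = Q*(5 + l) (g(l, Q) = (5 + l)*Q = Q*(5 + l))
G(C, d) = -15 - 3*d (G(C, d) = -3*(5 + d) = -15 - 3*d)
1/G(43, -24) = 1/(-15 - 3*(-24)) = 1/(-15 + 72) = 1/57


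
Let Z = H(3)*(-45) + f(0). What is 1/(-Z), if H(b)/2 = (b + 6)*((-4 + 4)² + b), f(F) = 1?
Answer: 1/2429 ≈ 0.00041169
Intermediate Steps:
H(b) = 2*b*(6 + b) (H(b) = 2*((b + 6)*((-4 + 4)² + b)) = 2*((6 + b)*(0² + b)) = 2*((6 + b)*(0 + b)) = 2*((6 + b)*b) = 2*(b*(6 + b)) = 2*b*(6 + b))
Z = -2429 (Z = (2*3*(6 + 3))*(-45) + 1 = (2*3*9)*(-45) + 1 = 54*(-45) + 1 = -2430 + 1 = -2429)
1/(-Z) = 1/(-1*(-2429)) = 1/2429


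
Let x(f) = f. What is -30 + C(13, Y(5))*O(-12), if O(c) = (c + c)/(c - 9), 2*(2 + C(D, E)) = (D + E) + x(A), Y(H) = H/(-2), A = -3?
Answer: -28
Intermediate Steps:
Y(H) = -H/2 (Y(H) = H*(-½) = -H/2)
C(D, E) = -7/2 + D/2 + E/2 (C(D, E) = -2 + ((D + E) - 3)/2 = -2 + (-3 + D + E)/2 = -2 + (-3/2 + D/2 + E/2) = -7/2 + D/2 + E/2)
O(c) = 2*c/(-9 + c) (O(c) = (2*c)/(-9 + c) = 2*c/(-9 + c))
-30 + C(13, Y(5))*O(-12) = -30 + (-7/2 + (½)*13 + (-½*5)/2)*(2*(-12)/(-9 - 12)) = -30 + (-7/2 + 13/2 + (½)*(-5/2))*(2*(-12)/(-21)) = -30 + (-7/2 + 13/2 - 5/4)*(2*(-12)*(-1/21)) = -30 + (7/4)*(8/7) = -30 + 2 = -28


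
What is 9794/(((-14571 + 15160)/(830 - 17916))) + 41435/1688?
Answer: -282445994177/994232 ≈ -2.8408e+5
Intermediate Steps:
9794/(((-14571 + 15160)/(830 - 17916))) + 41435/1688 = 9794/((589/(-17086))) + 41435*(1/1688) = 9794/((589*(-1/17086))) + 41435/1688 = 9794/(-589/17086) + 41435/1688 = 9794*(-17086/589) + 41435/1688 = -167340284/589 + 41435/1688 = -282445994177/994232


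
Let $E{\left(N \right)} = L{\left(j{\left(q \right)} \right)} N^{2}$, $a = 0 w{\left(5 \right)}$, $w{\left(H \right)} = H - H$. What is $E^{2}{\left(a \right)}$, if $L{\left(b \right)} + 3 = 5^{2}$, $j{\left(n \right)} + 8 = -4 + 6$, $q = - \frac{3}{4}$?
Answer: $0$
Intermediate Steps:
$q = - \frac{3}{4}$ ($q = \left(-3\right) \frac{1}{4} = - \frac{3}{4} \approx -0.75$)
$j{\left(n \right)} = -6$ ($j{\left(n \right)} = -8 + \left(-4 + 6\right) = -8 + 2 = -6$)
$L{\left(b \right)} = 22$ ($L{\left(b \right)} = -3 + 5^{2} = -3 + 25 = 22$)
$w{\left(H \right)} = 0$
$a = 0$ ($a = 0 \cdot 0 = 0$)
$E{\left(N \right)} = 22 N^{2}$
$E^{2}{\left(a \right)} = \left(22 \cdot 0^{2}\right)^{2} = \left(22 \cdot 0\right)^{2} = 0^{2} = 0$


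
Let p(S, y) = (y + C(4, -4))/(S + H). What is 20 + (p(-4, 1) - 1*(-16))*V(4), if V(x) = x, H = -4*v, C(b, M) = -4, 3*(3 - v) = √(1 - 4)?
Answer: 4152/49 + 3*I*√3/49 ≈ 84.735 + 0.10604*I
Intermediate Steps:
v = 3 - I*√3/3 (v = 3 - √(1 - 4)/3 = 3 - I*√3/3 ≈ 3.0 - 0.57735*I)
H = -12 + 4*I*√3/3 (H = -4*(3 - I*√3/3) = -12 + 4*I*√3/3 ≈ -12.0 + 2.3094*I)
p(S, y) = (-4 + y)/(-12 + S + 4*I*√3/3) (p(S, y) = (y - 4)/(S + (-12 + 4*I*√3/3)) = (-4 + y)/(-12 + S + 4*I*√3/3))
20 + (p(-4, 1) - 1*(-16))*V(4) = 20 + (3*(-4 + 1)/(-36 + 3*(-4) + 4*I*√3) - 1*(-16))*4 = 20 + (3*(-3)/(-36 - 12 + 4*I*√3) + 16)*4 = 20 + (3*(-3)/(-48 + 4*I*√3) + 16)*4 = 20 + (-9/(-48 + 4*I*√3) + 16)*4 = 20 + (16 - 9/(-48 + 4*I*√3))*4 = 20 + (64 - 36/(-48 + 4*I*√3)) = 84 - 36/(-48 + 4*I*√3)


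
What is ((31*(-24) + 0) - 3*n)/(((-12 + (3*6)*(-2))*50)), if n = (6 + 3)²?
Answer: 329/800 ≈ 0.41125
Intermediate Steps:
n = 81 (n = 9² = 81)
((31*(-24) + 0) - 3*n)/(((-12 + (3*6)*(-2))*50)) = ((31*(-24) + 0) - 3*81)/(((-12 + (3*6)*(-2))*50)) = ((-744 + 0) - 1*243)/(((-12 + 18*(-2))*50)) = (-744 - 243)/(((-12 - 36)*50)) = -987/((-48*50)) = -987/(-2400) = -987*(-1/2400) = 329/800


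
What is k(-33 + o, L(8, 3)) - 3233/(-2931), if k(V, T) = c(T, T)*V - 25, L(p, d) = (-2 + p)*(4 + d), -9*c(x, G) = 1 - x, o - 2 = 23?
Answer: -530582/8793 ≈ -60.341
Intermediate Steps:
o = 25 (o = 2 + 23 = 25)
c(x, G) = -⅑ + x/9 (c(x, G) = -(1 - x)/9 = -⅑ + x/9)
k(V, T) = -25 + V*(-⅑ + T/9) (k(V, T) = (-⅑ + T/9)*V - 25 = V*(-⅑ + T/9) - 25 = -25 + V*(-⅑ + T/9))
k(-33 + o, L(8, 3)) - 3233/(-2931) = (-25 + (-33 + 25)*(-1 + (-8 - 2*3 + 4*8 + 3*8))/9) - 3233/(-2931) = (-25 + (⅑)*(-8)*(-1 + (-8 - 6 + 32 + 24))) - 3233*(-1/2931) = (-25 + (⅑)*(-8)*(-1 + 42)) + 3233/2931 = (-25 + (⅑)*(-8)*41) + 3233/2931 = (-25 - 328/9) + 3233/2931 = -553/9 + 3233/2931 = -530582/8793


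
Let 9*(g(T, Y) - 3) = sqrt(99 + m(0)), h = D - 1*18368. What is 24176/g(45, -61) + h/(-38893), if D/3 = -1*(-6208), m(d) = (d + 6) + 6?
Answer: 38081198936/4005979 - 36264*sqrt(111)/103 ≈ 5796.7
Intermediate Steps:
m(d) = 12 + d (m(d) = (6 + d) + 6 = 12 + d)
D = 18624 (D = 3*(-1*(-6208)) = 3*6208 = 18624)
h = 256 (h = 18624 - 1*18368 = 18624 - 18368 = 256)
g(T, Y) = 3 + sqrt(111)/9 (g(T, Y) = 3 + sqrt(99 + (12 + 0))/9 = 3 + sqrt(99 + 12)/9 = 3 + sqrt(111)/9)
24176/g(45, -61) + h/(-38893) = 24176/(3 + sqrt(111)/9) + 256/(-38893) = 24176/(3 + sqrt(111)/9) + 256*(-1/38893) = 24176/(3 + sqrt(111)/9) - 256/38893 = -256/38893 + 24176/(3 + sqrt(111)/9)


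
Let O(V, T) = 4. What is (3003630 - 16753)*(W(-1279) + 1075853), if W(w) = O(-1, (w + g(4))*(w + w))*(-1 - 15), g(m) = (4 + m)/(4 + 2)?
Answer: 3213249420953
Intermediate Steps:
g(m) = ⅔ + m/6 (g(m) = (4 + m)/6 = (4 + m)*(⅙) = ⅔ + m/6)
W(w) = -64 (W(w) = 4*(-1 - 15) = 4*(-16) = -64)
(3003630 - 16753)*(W(-1279) + 1075853) = (3003630 - 16753)*(-64 + 1075853) = 2986877*1075789 = 3213249420953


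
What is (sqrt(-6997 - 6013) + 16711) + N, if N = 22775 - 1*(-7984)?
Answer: 47470 + I*sqrt(13010) ≈ 47470.0 + 114.06*I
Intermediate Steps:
N = 30759 (N = 22775 + 7984 = 30759)
(sqrt(-6997 - 6013) + 16711) + N = (sqrt(-6997 - 6013) + 16711) + 30759 = (sqrt(-13010) + 16711) + 30759 = (I*sqrt(13010) + 16711) + 30759 = (16711 + I*sqrt(13010)) + 30759 = 47470 + I*sqrt(13010)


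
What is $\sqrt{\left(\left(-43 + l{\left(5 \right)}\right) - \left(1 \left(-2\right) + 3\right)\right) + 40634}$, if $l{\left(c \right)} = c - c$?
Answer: $3 \sqrt{4510} \approx 201.47$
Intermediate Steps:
$l{\left(c \right)} = 0$
$\sqrt{\left(\left(-43 + l{\left(5 \right)}\right) - \left(1 \left(-2\right) + 3\right)\right) + 40634} = \sqrt{\left(\left(-43 + 0\right) - \left(1 \left(-2\right) + 3\right)\right) + 40634} = \sqrt{\left(-43 - \left(-2 + 3\right)\right) + 40634} = \sqrt{\left(-43 - 1\right) + 40634} = \sqrt{-44 + 40634} = \sqrt{40590} = 3 \sqrt{4510}$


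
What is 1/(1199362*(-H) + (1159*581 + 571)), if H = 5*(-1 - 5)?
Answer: 1/36654810 ≈ 2.7282e-8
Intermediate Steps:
H = -30 (H = 5*(-6) = -30)
1/(1199362*(-H) + (1159*581 + 571)) = 1/(1199362*(-1*(-30)) + (1159*581 + 571)) = 1/(1199362*30 + (673379 + 571)) = 1/(35980860 + 673950) = 1/36654810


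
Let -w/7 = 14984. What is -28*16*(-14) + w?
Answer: -98616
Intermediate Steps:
w = -104888 (w = -7*14984 = -104888)
-28*16*(-14) + w = -28*16*(-14) - 104888 = -448*(-14) - 104888 = 6272 - 104888 = -98616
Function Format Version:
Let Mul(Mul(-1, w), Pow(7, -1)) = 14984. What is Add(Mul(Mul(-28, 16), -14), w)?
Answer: -98616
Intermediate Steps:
w = -104888 (w = Mul(-7, 14984) = -104888)
Add(Mul(Mul(-28, 16), -14), w) = Add(Mul(Mul(-28, 16), -14), -104888) = Add(Mul(-448, -14), -104888) = Add(6272, -104888) = -98616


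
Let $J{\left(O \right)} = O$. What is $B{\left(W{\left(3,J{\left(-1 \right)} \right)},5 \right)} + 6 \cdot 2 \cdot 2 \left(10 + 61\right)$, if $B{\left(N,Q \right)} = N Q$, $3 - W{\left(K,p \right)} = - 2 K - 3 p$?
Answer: $1734$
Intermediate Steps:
$W{\left(K,p \right)} = 3 + 2 K + 3 p$ ($W{\left(K,p \right)} = 3 - \left(- 2 K - 3 p\right) = 3 - \left(- 3 p - 2 K\right) = 3 + \left(2 K + 3 p\right) = 3 + 2 K + 3 p$)
$B{\left(W{\left(3,J{\left(-1 \right)} \right)},5 \right)} + 6 \cdot 2 \cdot 2 \left(10 + 61\right) = \left(3 + 2 \cdot 3 + 3 \left(-1\right)\right) 5 + 6 \cdot 2 \cdot 2 \left(10 + 61\right) = \left(3 + 6 - 3\right) 5 + 12 \cdot 2 \cdot 71 = 6 \cdot 5 + 24 \cdot 71 = 30 + 1704 = 1734$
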